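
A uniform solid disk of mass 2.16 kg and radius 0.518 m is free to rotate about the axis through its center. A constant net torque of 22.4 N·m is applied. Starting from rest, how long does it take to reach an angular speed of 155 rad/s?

t ≈ 2.01 s

I = ½MR² = (1/2)(2.16)(0.518)² = 0.2898 kg·m².
α = τ/I = 22.4/0.2898 = 77.30 rad/s².
ω = αt ⇒ t = ω/α = 155/77.30 = 2.005 s.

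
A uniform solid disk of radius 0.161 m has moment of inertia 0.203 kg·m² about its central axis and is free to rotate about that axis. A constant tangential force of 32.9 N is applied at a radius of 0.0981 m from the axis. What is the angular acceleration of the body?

τ = F·r = (32.9)(0.0981) = 3.227 N·m.
From τ = Iα: α = 3.227/0.2030 = 15.90 rad/s².

α ≈ 15.9 rad/s²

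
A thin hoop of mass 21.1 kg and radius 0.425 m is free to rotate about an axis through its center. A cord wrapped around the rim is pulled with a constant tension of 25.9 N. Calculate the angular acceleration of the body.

α ≈ 2.89 rad/s²

I = MR² = (21.1)(0.425)² = 3.811 kg·m².
τ = F R = (25.9)(0.425) = 11.01 N·m.
Newton's second law for rotation, τ = Iα, gives α = τ/I = 11.01/3.811 = 2.888 rad/s².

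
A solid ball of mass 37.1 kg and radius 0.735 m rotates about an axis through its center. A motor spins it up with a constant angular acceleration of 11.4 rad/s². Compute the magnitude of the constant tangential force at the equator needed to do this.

I = (2/5)MR² = (2/5)(37.1)(0.735)² = 8.017 kg·m².
The required torque is τ = Iα = (8.017)(11.40) = 91.39 N·m.
A tangential force at the equator gives τ = FR, so F = τ/R = 91.39/0.735 = 124.3 N.

F ≈ 124 N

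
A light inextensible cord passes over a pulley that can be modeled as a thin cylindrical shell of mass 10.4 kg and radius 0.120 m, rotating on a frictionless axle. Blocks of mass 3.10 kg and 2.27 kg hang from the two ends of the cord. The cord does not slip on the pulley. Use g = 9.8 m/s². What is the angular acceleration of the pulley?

α ≈ 4.30 rad/s²

I = MR² = (10.4)(0.120)² = 0.1498 kg·m².
Heavier block: m₁g − T₁ = m₁a. Lighter block: T₂ − m₂g = m₂a.
Pulley: (T₁ − T₂)R = Iα = I(a/R), so T₁ − T₂ = (I/R²)a = 1·M_p a = 10.40·a.
Adding the three: (m₁ − m₂)g = (m₁ + m₂ + 10.40)a, so a = (3.10 − 2.27)(9.8)/(3.10 + 2.27 + 10.40) = 0.5158 m/s².
α = a/R = 0.5158/0.120 = 4.298 rad/s².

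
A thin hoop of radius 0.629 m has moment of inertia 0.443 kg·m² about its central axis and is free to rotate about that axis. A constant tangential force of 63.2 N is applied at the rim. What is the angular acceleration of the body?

τ = F R = (63.2)(0.629) = 39.75 N·m.
From τ = Iα: α = 39.75/0.4430 = 89.74 rad/s².

α ≈ 89.7 rad/s²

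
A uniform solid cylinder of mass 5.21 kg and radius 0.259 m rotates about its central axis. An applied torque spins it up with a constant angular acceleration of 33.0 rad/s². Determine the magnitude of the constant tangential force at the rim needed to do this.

I = ½MR² = (1/2)(5.21)(0.259)² = 0.1747 kg·m².
The required torque is τ = Iα = (0.1747)(33.00) = 5.767 N·m.
A tangential force at the rim gives τ = FR, so F = τ/R = 5.767/0.259 = 22.26 N.

F ≈ 22.3 N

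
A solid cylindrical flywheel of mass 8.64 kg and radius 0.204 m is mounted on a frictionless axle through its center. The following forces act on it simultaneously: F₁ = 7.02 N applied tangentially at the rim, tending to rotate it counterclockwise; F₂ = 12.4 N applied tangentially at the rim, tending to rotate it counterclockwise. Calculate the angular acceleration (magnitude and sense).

I = ½MR² = (1/2)(8.64)(0.204)² = 0.1798 kg·m².
Taking counterclockwise as positive: τ₁ = +(7.02)(0.204) = +1.432 N·m; τ₂ = +(12.4)(0.204) = +2.530 N·m.
Net torque τ = 3.962 N·m.
α = τ/I = 3.962/0.1798 = 22.04 rad/s².

α ≈ 22.0 rad/s², counterclockwise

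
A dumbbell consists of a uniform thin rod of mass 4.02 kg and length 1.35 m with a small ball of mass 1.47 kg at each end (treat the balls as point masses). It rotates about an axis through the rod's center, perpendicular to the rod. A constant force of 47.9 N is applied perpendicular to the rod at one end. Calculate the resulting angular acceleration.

α ≈ 16.6 rad/s²

I_rod = (1/12)ML² = (1/12)(4.02)(1.35)² = 0.6105 kg·m².
I_balls = 2·m·(L/2)² = 2(1.47)(0.6750)² = 1.340 kg·m².
Total I = 1.950 kg·m².
τ = F·(L/2) = (47.9)(0.675) = 32.33 N·m.
α = τ/I = 32.33/1.950 = 16.58 rad/s².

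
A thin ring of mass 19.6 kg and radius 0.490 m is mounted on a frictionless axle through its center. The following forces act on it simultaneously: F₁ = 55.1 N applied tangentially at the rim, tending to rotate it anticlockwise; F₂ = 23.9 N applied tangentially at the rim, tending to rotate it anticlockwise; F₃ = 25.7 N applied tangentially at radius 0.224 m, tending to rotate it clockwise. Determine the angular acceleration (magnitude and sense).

α ≈ 7.00 rad/s², anticlockwise

I = MR² = (19.6)(0.490)² = 4.706 kg·m².
Taking anticlockwise as positive: τ₁ = +(55.1)(0.490) = +27.00 N·m; τ₂ = +(23.9)(0.490) = +11.71 N·m; τ₃ = −(25.7)(0.224) = −5.757 N·m.
Net torque τ = 32.95 N·m.
α = τ/I = 32.95/4.706 = 7.002 rad/s².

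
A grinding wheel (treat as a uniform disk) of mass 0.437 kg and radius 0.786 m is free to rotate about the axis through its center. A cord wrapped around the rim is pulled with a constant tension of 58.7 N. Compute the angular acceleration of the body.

α ≈ 342 rad/s²

I = ½MR² = (1/2)(0.437)(0.786)² = 0.1350 kg·m².
τ = F R = (58.7)(0.786) = 46.14 N·m.
From τ = Iα: α = 46.14/0.1350 = 341.8 rad/s².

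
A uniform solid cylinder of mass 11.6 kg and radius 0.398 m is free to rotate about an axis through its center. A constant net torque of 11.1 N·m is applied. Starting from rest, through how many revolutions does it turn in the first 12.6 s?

I = ½MR² = (1/2)(11.6)(0.398)² = 0.9187 kg·m².
α = τ/I = 11.1/0.9187 = 12.08 rad/s².
θ = ½αt² = ½(12.08)(12.6)² = 959.0 rad.
Revolutions = θ/(2π) = 152.6.

≈ 153 revolutions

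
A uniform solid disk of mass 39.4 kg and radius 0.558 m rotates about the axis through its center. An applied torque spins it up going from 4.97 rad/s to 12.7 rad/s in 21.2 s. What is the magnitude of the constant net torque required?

τ ≈ 2.24 N·m

I = ½MR² = (1/2)(39.4)(0.558)² = 6.134 kg·m².
α = Δω/Δt = (12.7 − 4.97)/21.2 = 0.3646 rad/s².
τ = Iα = (6.134)(0.3646) = 2.237 N·m.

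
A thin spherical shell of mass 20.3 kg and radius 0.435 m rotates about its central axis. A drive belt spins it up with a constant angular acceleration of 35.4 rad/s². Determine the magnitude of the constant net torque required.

I = (2/3)MR² = (2/3)(20.3)(0.435)² = 2.561 kg·m².
τ = Iα = (2.561)(35.40) = 90.65 N·m.

τ ≈ 90.7 N·m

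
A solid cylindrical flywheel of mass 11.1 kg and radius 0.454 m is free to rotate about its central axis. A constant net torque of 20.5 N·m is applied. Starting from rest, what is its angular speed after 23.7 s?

ω ≈ 425 rad/s

I = ½MR² = (1/2)(11.1)(0.454)² = 1.144 kg·m².
α = τ/I = 20.5/1.144 = 17.92 rad/s².
ω = ω₀ + αt = 0 + (17.92)(23.7) = 424.7 rad/s.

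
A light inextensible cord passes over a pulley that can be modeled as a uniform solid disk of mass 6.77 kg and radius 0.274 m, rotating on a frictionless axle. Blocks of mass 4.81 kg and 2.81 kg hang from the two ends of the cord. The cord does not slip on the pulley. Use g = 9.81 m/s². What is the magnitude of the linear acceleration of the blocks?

I = ½MR² = (1/2)(6.77)(0.274)² = 0.2541 kg·m².
Heavier block: m₁g − T₁ = m₁a. Lighter block: T₂ − m₂g = m₂a.
Pulley: (T₁ − T₂)R = Iα = I(a/R), so T₁ − T₂ = (I/R²)a = (1/2)M_p a = 3.385·a.
Adding the three: (m₁ − m₂)g = (m₁ + m₂ + 3.385)a, so a = (4.81 − 2.81)(9.81)/(4.81 + 2.81 + 3.385) = 1.783 m/s².

a ≈ 1.78 m/s²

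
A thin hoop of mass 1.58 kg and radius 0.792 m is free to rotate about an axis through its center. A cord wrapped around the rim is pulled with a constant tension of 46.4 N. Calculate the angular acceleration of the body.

I = MR² = (1.58)(0.792)² = 0.9911 kg·m².
τ = F R = (46.4)(0.792) = 36.75 N·m.
Newton's second law for rotation, τ = Iα, gives α = τ/I = 36.75/0.9911 = 37.08 rad/s².

α ≈ 37.1 rad/s²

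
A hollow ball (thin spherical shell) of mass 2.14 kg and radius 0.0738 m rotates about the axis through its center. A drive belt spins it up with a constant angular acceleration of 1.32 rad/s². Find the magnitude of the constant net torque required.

I = (2/3)MR² = (2/3)(2.14)(0.0738)² = 0.007770 kg·m².
τ = Iα = (0.007770)(1.320) = 0.01026 N·m.

τ ≈ 0.0103 N·m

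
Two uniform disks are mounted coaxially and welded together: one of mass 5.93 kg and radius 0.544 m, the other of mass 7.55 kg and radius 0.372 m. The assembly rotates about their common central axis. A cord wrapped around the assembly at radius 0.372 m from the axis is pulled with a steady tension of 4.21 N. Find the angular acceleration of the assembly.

α ≈ 1.12 rad/s²

I = ½M₁R₁² + ½M₂R₂² = ½(5.93)(0.544)² + ½(7.55)(0.372)² = 1.400 kg·m².
τ = F r = (4.21)(0.372) = 1.566 N·m.
α = τ/I = 1.566/1.400 = 1.119 rad/s².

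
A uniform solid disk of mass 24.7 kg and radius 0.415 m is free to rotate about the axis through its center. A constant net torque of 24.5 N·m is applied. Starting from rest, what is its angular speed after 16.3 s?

ω ≈ 188 rad/s

I = ½MR² = (1/2)(24.7)(0.415)² = 2.127 kg·m².
α = τ/I = 24.5/2.127 = 11.52 rad/s².
ω = ω₀ + αt = 0 + (11.52)(16.3) = 187.8 rad/s.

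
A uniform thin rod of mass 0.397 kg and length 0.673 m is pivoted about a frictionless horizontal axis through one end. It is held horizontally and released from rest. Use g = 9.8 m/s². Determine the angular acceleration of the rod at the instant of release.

α ≈ 21.8 rad/s²

About the pivot, I = (1/3)ML² = (1/3)(0.397)(0.673)² = 0.05994 kg·m².
The weight acts at the center, a distance L/2 = 0.3365 m from the pivot; τ = Mg(L/2) = 1.309 N·m.
α = τ/I = 1.309/0.05994 = 21.84 rad/s².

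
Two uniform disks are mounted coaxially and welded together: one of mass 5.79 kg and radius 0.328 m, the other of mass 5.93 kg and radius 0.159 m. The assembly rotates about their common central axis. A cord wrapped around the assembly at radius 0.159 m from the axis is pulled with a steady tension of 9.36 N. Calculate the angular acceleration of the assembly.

I = ½M₁R₁² + ½M₂R₂² = ½(5.79)(0.328)² + ½(5.93)(0.159)² = 0.3864 kg·m².
τ = F r = (9.36)(0.159) = 1.488 N·m.
α = τ/I = 1.488/0.3864 = 3.851 rad/s².

α ≈ 3.85 rad/s²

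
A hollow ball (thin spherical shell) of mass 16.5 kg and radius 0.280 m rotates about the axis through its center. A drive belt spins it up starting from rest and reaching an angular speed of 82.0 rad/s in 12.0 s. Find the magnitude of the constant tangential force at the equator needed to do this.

F ≈ 21.0 N

I = (2/3)MR² = (2/3)(16.5)(0.280)² = 0.8624 kg·m².
α = Δω/Δt = (82.0 − 0)/12.0 = 6.833 rad/s².
The required torque is τ = Iα = (0.8624)(6.833) = 5.893 N·m.
A tangential force at the equator gives τ = FR, so F = τ/R = 5.893/0.280 = 21.05 N.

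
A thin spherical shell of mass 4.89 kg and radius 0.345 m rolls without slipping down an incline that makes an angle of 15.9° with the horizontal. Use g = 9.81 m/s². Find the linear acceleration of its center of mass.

a ≈ 1.61 m/s²

Translation along the incline: Mg sinθ − f = Ma.
Rotation about the center: fR = Iα with I = (2/3)MR². No-slip gives a = αR, so f = (I/R²)a = (2/3)M a.
Substituting: Mg sinθ = (1 + 0.6667)Ma, so a = g sinθ/(1 + 0.6667) = (9.81) sin 15.9° / 1.667 = 1.613 m/s².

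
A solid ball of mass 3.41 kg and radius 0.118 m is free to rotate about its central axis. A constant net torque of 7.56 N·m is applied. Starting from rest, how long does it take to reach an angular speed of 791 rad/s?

t ≈ 1.99 s

I = (2/5)MR² = (2/5)(3.41)(0.118)² = 0.01899 kg·m².
α = τ/I = 7.56/0.01899 = 398.1 rad/s².
ω = αt ⇒ t = ω/α = 791/398.1 = 1.987 s.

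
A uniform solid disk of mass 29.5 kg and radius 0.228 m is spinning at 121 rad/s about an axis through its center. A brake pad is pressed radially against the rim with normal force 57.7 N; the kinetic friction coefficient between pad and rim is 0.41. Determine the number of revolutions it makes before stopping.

≈ 166 revolutions

I = ½MR² = (1/2)(29.5)(0.228)² = 0.7668 kg·m².
Friction force f = μN = (0.41)(57.7) = 23.66 N at the rim; torque magnitude τ = fR = 5.394 N·m, opposing ω.
|α| = τ/I = 5.394/0.7668 = 7.034 rad/s² (deceleration).
ω² = ω₀² − 2|α|θ with ω = 0 ⇒ θ = ω₀²/(2|α|) = 1041 rad = 165.6 rev.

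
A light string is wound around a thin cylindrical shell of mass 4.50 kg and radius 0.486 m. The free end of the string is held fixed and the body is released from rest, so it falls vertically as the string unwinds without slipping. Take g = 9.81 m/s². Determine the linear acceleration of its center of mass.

a ≈ 4.91 m/s²

Translation: Mg − T = Ma. Rotation about the center: TR = Iα with I = MR².
With a = αR: T = (I/R²)a = M a, so Mg = (1 + 1.000)Ma.
a = g/(1 + 1.000) = 9.81/2.000 = 4.905 m/s².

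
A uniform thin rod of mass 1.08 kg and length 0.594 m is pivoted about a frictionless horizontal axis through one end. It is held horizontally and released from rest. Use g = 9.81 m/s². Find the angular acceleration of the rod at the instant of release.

α ≈ 24.8 rad/s²

About the pivot, I = (1/3)ML² = (1/3)(1.08)(0.594)² = 0.1270 kg·m².
The weight acts at the center, a distance L/2 = 0.2970 m from the pivot; τ = Mg(L/2) = 3.147 N·m.
α = τ/I = 3.147/0.1270 = 24.77 rad/s².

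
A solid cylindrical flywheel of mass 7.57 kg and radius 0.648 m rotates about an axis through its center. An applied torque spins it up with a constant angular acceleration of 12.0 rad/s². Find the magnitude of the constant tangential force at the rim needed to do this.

I = ½MR² = (1/2)(7.57)(0.648)² = 1.589 kg·m².
The required torque is τ = Iα = (1.589)(12.00) = 19.07 N·m.
A tangential force at the rim gives τ = FR, so F = τ/R = 19.07/0.648 = 29.43 N.

F ≈ 29.4 N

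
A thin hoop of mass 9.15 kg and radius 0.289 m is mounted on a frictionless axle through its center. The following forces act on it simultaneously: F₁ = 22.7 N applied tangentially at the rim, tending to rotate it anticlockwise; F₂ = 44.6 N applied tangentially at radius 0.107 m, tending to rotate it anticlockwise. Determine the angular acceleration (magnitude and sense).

α ≈ 14.8 rad/s², anticlockwise

I = MR² = (9.15)(0.289)² = 0.7642 kg·m².
Taking anticlockwise as positive: τ₁ = +(22.7)(0.289) = +6.560 N·m; τ₂ = +(44.6)(0.107) = +4.772 N·m.
Net torque τ = 11.33 N·m.
α = τ/I = 11.33/0.7642 = 14.83 rad/s².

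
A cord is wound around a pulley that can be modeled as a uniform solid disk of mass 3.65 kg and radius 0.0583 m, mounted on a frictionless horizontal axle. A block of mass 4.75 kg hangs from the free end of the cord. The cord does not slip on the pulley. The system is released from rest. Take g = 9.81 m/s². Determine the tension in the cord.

I = ½MR² = (1/2)(3.65)(0.0583)² = 0.006203 kg·m².
Block: mg − T = ma. Pulley: TR = Iα. No-slip: a = αR, so T = (I/R²)a = 1.825·a.
Then mg = (m + 1.825)a, so a = (4.75)(9.81)/(4.75 + 1.825) = 7.087 m/s².
T = 1.825·a = 12.93 N.

T ≈ 12.9 N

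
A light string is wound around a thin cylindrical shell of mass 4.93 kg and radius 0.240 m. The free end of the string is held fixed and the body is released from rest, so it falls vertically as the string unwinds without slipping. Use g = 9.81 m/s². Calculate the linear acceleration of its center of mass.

Translation: Mg − T = Ma. Rotation about the center: TR = Iα with I = MR².
With a = αR: T = (I/R²)a = M a, so Mg = (1 + 1.000)Ma.
a = g/(1 + 1.000) = 9.81/2.000 = 4.905 m/s².

a ≈ 4.91 m/s²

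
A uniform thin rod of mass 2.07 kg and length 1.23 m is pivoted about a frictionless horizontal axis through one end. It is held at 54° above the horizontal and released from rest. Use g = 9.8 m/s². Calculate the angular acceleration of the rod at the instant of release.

About the pivot, I = (1/3)ML² = (1/3)(2.07)(1.23)² = 1.044 kg·m².
The weight acts at the center, a distance L/2 = 0.6150 m from the pivot; τ = Mg(L/2) cos 54° = 7.333 N·m.
α = τ/I = 7.333/1.044 = 7.025 rad/s².
(Equivalently α = (3g/(2L)) cos 54° = 7.025 rad/s².)

α ≈ 7.02 rad/s²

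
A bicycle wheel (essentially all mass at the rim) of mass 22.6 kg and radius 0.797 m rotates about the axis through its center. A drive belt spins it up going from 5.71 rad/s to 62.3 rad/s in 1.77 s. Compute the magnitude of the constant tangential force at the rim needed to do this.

I = MR² = (22.6)(0.797)² = 14.36 kg·m².
α = Δω/Δt = (62.3 − 5.71)/1.77 = 31.97 rad/s².
The required torque is τ = Iα = (14.36)(31.97) = 459.0 N·m.
A tangential force at the rim gives τ = FR, so F = τ/R = 459.0/0.797 = 575.9 N.

F ≈ 576 N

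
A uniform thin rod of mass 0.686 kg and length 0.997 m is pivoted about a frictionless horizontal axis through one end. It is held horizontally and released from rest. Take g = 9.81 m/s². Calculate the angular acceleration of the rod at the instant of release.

About the pivot, I = (1/3)ML² = (1/3)(0.686)(0.997)² = 0.2273 kg·m².
The weight acts at the center, a distance L/2 = 0.4985 m from the pivot; τ = Mg(L/2) = 3.355 N·m.
α = τ/I = 3.355/0.2273 = 14.76 rad/s².

α ≈ 14.8 rad/s²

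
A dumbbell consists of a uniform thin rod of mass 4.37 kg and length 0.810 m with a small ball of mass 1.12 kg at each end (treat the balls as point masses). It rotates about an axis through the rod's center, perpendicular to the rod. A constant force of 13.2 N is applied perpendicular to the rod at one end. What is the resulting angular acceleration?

α ≈ 8.82 rad/s²

I_rod = (1/12)ML² = (1/12)(4.37)(0.810)² = 0.2389 kg·m².
I_balls = 2·m·(L/2)² = 2(1.12)(0.4050)² = 0.3674 kg·m².
Total I = 0.6063 kg·m².
τ = F·(L/2) = (13.2)(0.405) = 5.346 N·m.
α = τ/I = 5.346/0.6063 = 8.817 rad/s².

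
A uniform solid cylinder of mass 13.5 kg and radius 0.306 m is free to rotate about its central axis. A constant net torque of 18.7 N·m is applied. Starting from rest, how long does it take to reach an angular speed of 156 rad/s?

t ≈ 5.27 s

I = ½MR² = (1/2)(13.5)(0.306)² = 0.6320 kg·m².
α = τ/I = 18.7/0.6320 = 29.59 rad/s².
ω = αt ⇒ t = ω/α = 156/29.59 = 5.273 s.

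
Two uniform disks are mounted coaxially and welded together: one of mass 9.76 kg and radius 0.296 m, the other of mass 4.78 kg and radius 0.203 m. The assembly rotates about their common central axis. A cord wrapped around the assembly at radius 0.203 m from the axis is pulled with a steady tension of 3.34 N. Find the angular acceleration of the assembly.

I = ½M₁R₁² + ½M₂R₂² = ½(9.76)(0.296)² + ½(4.78)(0.203)² = 0.5261 kg·m².
τ = F r = (3.34)(0.203) = 0.6780 N·m.
α = τ/I = 0.6780/0.5261 = 1.289 rad/s².

α ≈ 1.29 rad/s²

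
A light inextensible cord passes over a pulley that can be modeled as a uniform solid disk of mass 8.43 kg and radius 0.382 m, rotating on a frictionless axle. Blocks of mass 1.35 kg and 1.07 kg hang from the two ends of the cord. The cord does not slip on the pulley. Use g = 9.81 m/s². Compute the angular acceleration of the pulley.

α ≈ 1.08 rad/s²

I = ½MR² = (1/2)(8.43)(0.382)² = 0.6151 kg·m².
Heavier block: m₁g − T₁ = m₁a. Lighter block: T₂ − m₂g = m₂a.
Pulley: (T₁ − T₂)R = Iα = I(a/R), so T₁ − T₂ = (I/R²)a = (1/2)M_p a = 4.215·a.
Adding the three: (m₁ − m₂)g = (m₁ + m₂ + 4.215)a, so a = (1.35 − 1.07)(9.81)/(1.35 + 1.07 + 4.215) = 0.4140 m/s².
α = a/R = 0.4140/0.382 = 1.084 rad/s².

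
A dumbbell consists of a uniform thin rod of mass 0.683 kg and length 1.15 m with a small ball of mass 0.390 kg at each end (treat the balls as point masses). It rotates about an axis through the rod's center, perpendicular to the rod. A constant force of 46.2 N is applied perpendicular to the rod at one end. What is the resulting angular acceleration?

α ≈ 79.7 rad/s²

I_rod = (1/12)ML² = (1/12)(0.683)(1.15)² = 0.07527 kg·m².
I_balls = 2·m·(L/2)² = 2(0.390)(0.5750)² = 0.2579 kg·m².
Total I = 0.3332 kg·m².
τ = F·(L/2) = (46.2)(0.575) = 26.57 N·m.
α = τ/I = 26.57/0.3332 = 79.74 rad/s².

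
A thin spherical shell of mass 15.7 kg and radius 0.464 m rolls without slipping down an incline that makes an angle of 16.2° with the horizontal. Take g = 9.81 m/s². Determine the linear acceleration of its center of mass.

a ≈ 1.64 m/s²

Translation along the incline: Mg sinθ − f = Ma.
Rotation about the center: fR = Iα with I = (2/3)MR². No-slip gives a = αR, so f = (I/R²)a = (2/3)M a.
Substituting: Mg sinθ = (1 + 0.6667)Ma, so a = g sinθ/(1 + 0.6667) = (9.81) sin 16.2° / 1.667 = 1.642 m/s².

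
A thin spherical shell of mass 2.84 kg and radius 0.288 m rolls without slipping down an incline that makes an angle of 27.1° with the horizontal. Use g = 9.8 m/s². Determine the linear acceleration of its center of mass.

Translation along the incline: Mg sinθ − f = Ma.
Rotation about the center: fR = Iα with I = (2/3)MR². No-slip gives a = αR, so f = (I/R²)a = (2/3)M a.
Substituting: Mg sinθ = (1 + 0.6667)Ma, so a = g sinθ/(1 + 0.6667) = (9.8) sin 27.1° / 1.667 = 2.679 m/s².

a ≈ 2.68 m/s²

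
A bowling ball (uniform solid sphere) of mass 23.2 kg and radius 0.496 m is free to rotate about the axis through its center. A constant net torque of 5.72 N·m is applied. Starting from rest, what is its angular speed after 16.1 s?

ω ≈ 40.3 rad/s

I = (2/5)MR² = (2/5)(23.2)(0.496)² = 2.283 kg·m².
α = τ/I = 5.72/2.283 = 2.505 rad/s².
ω = ω₀ + αt = 0 + (2.505)(16.1) = 40.34 rad/s.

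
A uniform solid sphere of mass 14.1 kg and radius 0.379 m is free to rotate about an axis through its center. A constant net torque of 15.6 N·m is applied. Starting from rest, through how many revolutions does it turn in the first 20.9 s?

≈ 669 revolutions

I = (2/5)MR² = (2/5)(14.1)(0.379)² = 0.8101 kg·m².
α = τ/I = 15.6/0.8101 = 19.26 rad/s².
θ = ½αt² = ½(19.26)(20.9)² = 4206 rad.
Revolutions = θ/(2π) = 669.3.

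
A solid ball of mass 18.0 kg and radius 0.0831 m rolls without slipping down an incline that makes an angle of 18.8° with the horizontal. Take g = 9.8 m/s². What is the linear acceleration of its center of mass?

a ≈ 2.26 m/s²

Translation along the incline: Mg sinθ − f = Ma.
Rotation about the center: fR = Iα with I = (2/5)MR². No-slip gives a = αR, so f = (I/R²)a = (2/5)M a.
Substituting: Mg sinθ = (1 + 0.4000)Ma, so a = g sinθ/(1 + 0.4000) = (9.8) sin 18.8° / 1.400 = 2.256 m/s².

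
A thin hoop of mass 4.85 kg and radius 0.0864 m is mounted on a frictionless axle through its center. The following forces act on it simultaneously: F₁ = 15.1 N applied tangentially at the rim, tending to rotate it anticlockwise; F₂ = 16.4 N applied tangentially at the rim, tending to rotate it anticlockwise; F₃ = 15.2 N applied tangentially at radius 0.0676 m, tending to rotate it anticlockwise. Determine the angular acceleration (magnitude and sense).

I = MR² = (4.85)(0.0864)² = 0.03621 kg·m².
Taking anticlockwise as positive: τ₁ = +(15.1)(0.0864) = +1.305 N·m; τ₂ = +(16.4)(0.0864) = +1.417 N·m; τ₃ = +(15.2)(0.0676) = +1.028 N·m.
Net torque τ = 3.749 N·m.
α = τ/I = 3.749/0.03621 = 103.6 rad/s².

α ≈ 104 rad/s², anticlockwise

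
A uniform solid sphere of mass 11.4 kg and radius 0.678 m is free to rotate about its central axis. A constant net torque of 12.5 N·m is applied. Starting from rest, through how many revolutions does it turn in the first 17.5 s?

I = (2/5)MR² = (2/5)(11.4)(0.678)² = 2.096 kg·m².
α = τ/I = 12.5/2.096 = 5.963 rad/s².
θ = ½αt² = ½(5.963)(17.5)² = 913.1 rad.
Revolutions = θ/(2π) = 145.3.

≈ 145 revolutions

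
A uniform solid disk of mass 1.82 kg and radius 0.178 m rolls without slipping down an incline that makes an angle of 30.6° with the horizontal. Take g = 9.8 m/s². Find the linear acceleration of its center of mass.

a ≈ 3.33 m/s²

Translation along the incline: Mg sinθ − f = Ma.
Rotation about the center: fR = Iα with I = ½MR². No-slip gives a = αR, so f = (I/R²)a = (1/2)M a.
Substituting: Mg sinθ = (1 + 0.5000)Ma, so a = g sinθ/(1 + 0.5000) = (9.8) sin 30.6° / 1.500 = 3.326 m/s².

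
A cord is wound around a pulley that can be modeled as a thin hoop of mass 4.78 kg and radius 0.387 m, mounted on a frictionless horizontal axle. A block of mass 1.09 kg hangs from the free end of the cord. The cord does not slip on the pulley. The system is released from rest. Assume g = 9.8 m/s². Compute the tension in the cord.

I = MR² = (4.78)(0.387)² = 0.7159 kg·m².
Block: mg − T = ma. Pulley: TR = Iα. No-slip: a = αR, so T = (I/R²)a = 4.780·a.
Then mg = (m + 4.780)a, so a = (1.09)(9.8)/(1.09 + 4.780) = 1.820 m/s².
T = 4.780·a = 8.698 N.

T ≈ 8.70 N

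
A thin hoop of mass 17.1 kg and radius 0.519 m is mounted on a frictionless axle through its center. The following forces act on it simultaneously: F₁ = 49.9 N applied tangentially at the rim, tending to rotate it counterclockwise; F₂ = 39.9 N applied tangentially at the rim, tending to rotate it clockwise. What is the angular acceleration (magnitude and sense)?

I = MR² = (17.1)(0.519)² = 4.606 kg·m².
Taking counterclockwise as positive: τ₁ = +(49.9)(0.519) = +25.90 N·m; τ₂ = −(39.9)(0.519) = −20.71 N·m.
Net torque τ = 5.190 N·m.
α = τ/I = 5.190/4.606 = 1.127 rad/s².

α ≈ 1.13 rad/s², counterclockwise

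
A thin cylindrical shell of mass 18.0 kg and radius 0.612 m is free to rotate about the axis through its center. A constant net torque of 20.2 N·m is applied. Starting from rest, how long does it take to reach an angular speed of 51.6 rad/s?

t ≈ 17.2 s

I = MR² = (18.0)(0.612)² = 6.742 kg·m².
α = τ/I = 20.2/6.742 = 2.996 rad/s².
ω = αt ⇒ t = ω/α = 51.6/2.996 = 17.22 s.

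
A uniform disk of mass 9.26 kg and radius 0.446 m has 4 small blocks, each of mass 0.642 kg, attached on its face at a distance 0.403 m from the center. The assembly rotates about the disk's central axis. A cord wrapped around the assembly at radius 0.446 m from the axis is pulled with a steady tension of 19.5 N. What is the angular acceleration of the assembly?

α ≈ 6.50 rad/s²

I_disk = ½MR² = ½(9.26)(0.446)² = 0.9210 kg·m².
I_blocks = 4·m·r² = 4(0.642)(0.403)² = 0.4171 kg·m².
Total I = 1.338 kg·m².
τ = F r = (19.5)(0.446) = 8.697 N·m.
α = τ/I = 8.697/1.338 = 6.500 rad/s².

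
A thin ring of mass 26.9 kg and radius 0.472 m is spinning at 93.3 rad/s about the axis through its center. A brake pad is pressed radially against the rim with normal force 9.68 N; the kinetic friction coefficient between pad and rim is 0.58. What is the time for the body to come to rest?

t ≈ 211 s

I = MR² = (26.9)(0.472)² = 5.993 kg·m².
Friction force f = μN = (0.58)(9.68) = 5.614 N at the rim; torque magnitude τ = fR = 2.650 N·m, opposing ω.
|α| = τ/I = 2.650/5.993 = 0.4422 rad/s² (deceleration).
0 = ω₀ − |α|t ⇒ t = ω₀/|α| = 93.3/0.4422 = 211.0 s.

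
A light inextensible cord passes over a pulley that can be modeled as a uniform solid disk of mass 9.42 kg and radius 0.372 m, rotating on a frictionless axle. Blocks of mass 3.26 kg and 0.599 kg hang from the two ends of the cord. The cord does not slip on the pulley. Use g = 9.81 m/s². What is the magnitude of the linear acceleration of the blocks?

a ≈ 3.05 m/s²

I = ½MR² = (1/2)(9.42)(0.372)² = 0.6518 kg·m².
Heavier block: m₁g − T₁ = m₁a. Lighter block: T₂ − m₂g = m₂a.
Pulley: (T₁ − T₂)R = Iα = I(a/R), so T₁ − T₂ = (I/R²)a = (1/2)M_p a = 4.710·a.
Adding the three: (m₁ − m₂)g = (m₁ + m₂ + 4.710)a, so a = (3.26 − 0.599)(9.81)/(3.26 + 0.599 + 4.710) = 3.046 m/s².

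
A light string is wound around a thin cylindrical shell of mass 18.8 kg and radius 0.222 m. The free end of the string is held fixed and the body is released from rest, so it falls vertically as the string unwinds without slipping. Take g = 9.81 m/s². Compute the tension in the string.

Translation: Mg − T = Ma. Rotation about the center: TR = Iα with I = MR².
With a = αR: T = (I/R²)a = M a, so Mg = (1 + 1.000)Ma.
a = g/(1 + 1.000) = 9.81/2.000 = 4.905 m/s².
T = 1.000·M·a = (1.000)(18.8)(4.905) = 92.21 N.

T ≈ 92.2 N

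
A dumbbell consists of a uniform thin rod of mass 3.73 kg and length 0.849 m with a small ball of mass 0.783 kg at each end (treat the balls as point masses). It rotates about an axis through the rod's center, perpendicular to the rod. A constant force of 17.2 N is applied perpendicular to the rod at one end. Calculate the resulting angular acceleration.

I_rod = (1/12)ML² = (1/12)(3.73)(0.849)² = 0.2240 kg·m².
I_balls = 2·m·(L/2)² = 2(0.783)(0.4245)² = 0.2822 kg·m².
Total I = 0.5062 kg·m².
τ = F·(L/2) = (17.2)(0.424) = 7.301 N·m.
α = τ/I = 7.301/0.5062 = 14.42 rad/s².

α ≈ 14.4 rad/s²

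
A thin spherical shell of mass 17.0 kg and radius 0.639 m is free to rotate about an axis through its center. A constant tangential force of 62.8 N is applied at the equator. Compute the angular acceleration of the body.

α ≈ 8.67 rad/s²

I = (2/3)MR² = (2/3)(17.0)(0.639)² = 4.628 kg·m².
τ = F R = (62.8)(0.639) = 40.13 N·m.
Newton's second law for rotation, τ = Iα, gives α = τ/I = 40.13/4.628 = 8.672 rad/s².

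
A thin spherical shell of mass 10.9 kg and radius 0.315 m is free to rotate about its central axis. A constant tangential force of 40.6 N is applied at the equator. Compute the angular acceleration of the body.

α ≈ 17.7 rad/s²

I = (2/3)MR² = (2/3)(10.9)(0.315)² = 0.7210 kg·m².
τ = F R = (40.6)(0.315) = 12.79 N·m.
Newton's second law for rotation, τ = Iα, gives α = τ/I = 12.79/0.7210 = 17.74 rad/s².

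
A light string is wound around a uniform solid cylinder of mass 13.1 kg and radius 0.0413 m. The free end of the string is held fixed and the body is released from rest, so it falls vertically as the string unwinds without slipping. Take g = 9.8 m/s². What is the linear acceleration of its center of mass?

a ≈ 6.53 m/s²

Translation: Mg − T = Ma. Rotation about the center: TR = Iα with I = ½MR².
With a = αR: T = (I/R²)a = (1/2)M a, so Mg = (1 + 0.5000)Ma.
a = g/(1 + 0.5000) = 9.8/1.500 = 6.533 m/s².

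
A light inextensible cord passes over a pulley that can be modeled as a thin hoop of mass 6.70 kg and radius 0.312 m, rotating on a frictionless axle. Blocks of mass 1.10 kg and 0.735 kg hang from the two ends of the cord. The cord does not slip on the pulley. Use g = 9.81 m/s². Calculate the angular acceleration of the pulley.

I = MR² = (6.70)(0.312)² = 0.6522 kg·m².
Heavier block: m₁g − T₁ = m₁a. Lighter block: T₂ − m₂g = m₂a.
Pulley: (T₁ − T₂)R = Iα = I(a/R), so T₁ − T₂ = (I/R²)a = 1·M_p a = 6.700·a.
Adding the three: (m₁ − m₂)g = (m₁ + m₂ + 6.700)a, so a = (1.10 − 0.735)(9.81)/(1.10 + 0.735 + 6.700) = 0.4195 m/s².
α = a/R = 0.4195/0.312 = 1.345 rad/s².

α ≈ 1.34 rad/s²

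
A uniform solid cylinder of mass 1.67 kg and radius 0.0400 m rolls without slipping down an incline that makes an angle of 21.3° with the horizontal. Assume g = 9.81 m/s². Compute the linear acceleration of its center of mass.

a ≈ 2.38 m/s²

Translation along the incline: Mg sinθ − f = Ma.
Rotation about the center: fR = Iα with I = ½MR². No-slip gives a = αR, so f = (I/R²)a = (1/2)M a.
Substituting: Mg sinθ = (1 + 0.5000)Ma, so a = g sinθ/(1 + 0.5000) = (9.81) sin 21.3° / 1.500 = 2.376 m/s².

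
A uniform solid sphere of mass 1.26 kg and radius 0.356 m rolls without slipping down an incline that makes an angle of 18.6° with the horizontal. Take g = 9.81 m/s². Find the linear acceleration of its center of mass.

Translation along the incline: Mg sinθ − f = Ma.
Rotation about the center: fR = Iα with I = (2/5)MR². No-slip gives a = αR, so f = (I/R²)a = (2/5)M a.
Substituting: Mg sinθ = (1 + 0.4000)Ma, so a = g sinθ/(1 + 0.4000) = (9.81) sin 18.6° / 1.400 = 2.235 m/s².

a ≈ 2.23 m/s²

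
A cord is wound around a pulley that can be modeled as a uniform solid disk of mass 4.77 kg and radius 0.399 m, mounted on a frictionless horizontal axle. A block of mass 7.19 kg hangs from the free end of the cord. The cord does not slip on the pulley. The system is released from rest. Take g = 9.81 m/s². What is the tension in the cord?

I = ½MR² = (1/2)(4.77)(0.399)² = 0.3797 kg·m².
Block: mg − T = ma. Pulley: TR = Iα. No-slip: a = αR, so T = (I/R²)a = 2.385·a.
Then mg = (m + 2.385)a, so a = (7.19)(9.81)/(7.19 + 2.385) = 7.366 m/s².
T = 2.385·a = 17.57 N.

T ≈ 17.6 N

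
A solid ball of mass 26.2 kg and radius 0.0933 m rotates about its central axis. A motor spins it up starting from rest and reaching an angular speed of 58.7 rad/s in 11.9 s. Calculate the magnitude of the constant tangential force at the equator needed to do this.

F ≈ 4.82 N

I = (2/5)MR² = (2/5)(26.2)(0.0933)² = 0.09123 kg·m².
α = Δω/Δt = (58.7 − 0)/11.9 = 4.933 rad/s².
The required torque is τ = Iα = (0.09123)(4.933) = 0.4500 N·m.
A tangential force at the equator gives τ = FR, so F = τ/R = 0.4500/0.0933 = 4.823 N.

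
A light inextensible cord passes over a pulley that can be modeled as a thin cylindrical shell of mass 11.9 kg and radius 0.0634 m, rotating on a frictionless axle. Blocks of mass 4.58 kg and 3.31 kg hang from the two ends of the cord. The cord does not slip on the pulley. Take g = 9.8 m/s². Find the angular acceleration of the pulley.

I = MR² = (11.9)(0.0634)² = 0.04783 kg·m².
Heavier block: m₁g − T₁ = m₁a. Lighter block: T₂ − m₂g = m₂a.
Pulley: (T₁ − T₂)R = Iα = I(a/R), so T₁ − T₂ = (I/R²)a = 1·M_p a = 11.90·a.
Adding the three: (m₁ − m₂)g = (m₁ + m₂ + 11.90)a, so a = (4.58 − 3.31)(9.8)/(4.58 + 3.31 + 11.90) = 0.6289 m/s².
α = a/R = 0.6289/0.0634 = 9.920 rad/s².

α ≈ 9.92 rad/s²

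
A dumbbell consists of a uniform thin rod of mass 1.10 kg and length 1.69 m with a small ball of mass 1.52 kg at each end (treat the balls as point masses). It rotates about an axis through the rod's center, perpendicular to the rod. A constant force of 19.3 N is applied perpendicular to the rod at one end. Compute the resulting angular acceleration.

α ≈ 6.70 rad/s²

I_rod = (1/12)ML² = (1/12)(1.10)(1.69)² = 0.2618 kg·m².
I_balls = 2·m·(L/2)² = 2(1.52)(0.8450)² = 2.171 kg·m².
Total I = 2.432 kg·m².
τ = F·(L/2) = (19.3)(0.845) = 16.31 N·m.
α = τ/I = 16.31/2.432 = 6.705 rad/s².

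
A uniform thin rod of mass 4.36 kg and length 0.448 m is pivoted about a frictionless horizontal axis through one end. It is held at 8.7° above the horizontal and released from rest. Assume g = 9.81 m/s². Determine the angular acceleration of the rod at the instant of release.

About the pivot, I = (1/3)ML² = (1/3)(4.36)(0.448)² = 0.2917 kg·m².
The weight acts at the center, a distance L/2 = 0.2240 m from the pivot; τ = Mg(L/2) cos 8.7° = 9.471 N·m.
α = τ/I = 9.471/0.2917 = 32.47 rad/s².
(Equivalently α = (3g/(2L)) cos 8.7° = 32.47 rad/s².)

α ≈ 32.5 rad/s²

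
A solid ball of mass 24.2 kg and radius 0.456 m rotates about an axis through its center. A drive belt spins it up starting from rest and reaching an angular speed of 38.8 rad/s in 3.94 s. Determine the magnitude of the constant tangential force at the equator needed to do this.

F ≈ 43.5 N

I = (2/5)MR² = (2/5)(24.2)(0.456)² = 2.013 kg·m².
α = Δω/Δt = (38.8 − 0)/3.94 = 9.848 rad/s².
The required torque is τ = Iα = (2.013)(9.848) = 19.82 N·m.
A tangential force at the equator gives τ = FR, so F = τ/R = 19.82/0.456 = 43.47 N.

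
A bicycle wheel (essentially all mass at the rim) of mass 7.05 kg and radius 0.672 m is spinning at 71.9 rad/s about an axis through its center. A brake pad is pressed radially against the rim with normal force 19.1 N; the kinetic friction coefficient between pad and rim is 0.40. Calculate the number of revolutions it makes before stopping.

I = MR² = (7.05)(0.672)² = 3.184 kg·m².
Friction force f = μN = (0.40)(19.1) = 7.640 N at the rim; torque magnitude τ = fR = 5.134 N·m, opposing ω.
|α| = τ/I = 5.134/3.184 = 1.613 rad/s² (deceleration).
ω² = ω₀² − 2|α|θ with ω = 0 ⇒ θ = ω₀²/(2|α|) = 1603 rad = 255.1 rev.

≈ 255 revolutions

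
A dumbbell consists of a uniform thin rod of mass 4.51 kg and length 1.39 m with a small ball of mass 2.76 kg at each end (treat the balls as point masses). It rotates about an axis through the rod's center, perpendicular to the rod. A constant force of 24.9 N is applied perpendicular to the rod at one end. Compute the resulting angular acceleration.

α ≈ 5.10 rad/s²

I_rod = (1/12)ML² = (1/12)(4.51)(1.39)² = 0.7261 kg·m².
I_balls = 2·m·(L/2)² = 2(2.76)(0.6950)² = 2.666 kg·m².
Total I = 3.392 kg·m².
τ = F·(L/2) = (24.9)(0.695) = 17.31 N·m.
α = τ/I = 17.31/3.392 = 5.101 rad/s².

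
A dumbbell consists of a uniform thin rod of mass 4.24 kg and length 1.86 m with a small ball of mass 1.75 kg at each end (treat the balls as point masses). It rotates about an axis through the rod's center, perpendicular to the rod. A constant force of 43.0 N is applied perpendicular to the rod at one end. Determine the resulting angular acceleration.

α ≈ 9.41 rad/s²

I_rod = (1/12)ML² = (1/12)(4.24)(1.86)² = 1.222 kg·m².
I_balls = 2·m·(L/2)² = 2(1.75)(0.9300)² = 3.027 kg·m².
Total I = 4.250 kg·m².
τ = F·(L/2) = (43.0)(0.930) = 39.99 N·m.
α = τ/I = 39.99/4.250 = 9.410 rad/s².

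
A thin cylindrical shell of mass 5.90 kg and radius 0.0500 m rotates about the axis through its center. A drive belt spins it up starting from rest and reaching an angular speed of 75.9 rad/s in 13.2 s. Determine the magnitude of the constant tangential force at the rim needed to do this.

F ≈ 1.70 N

I = MR² = (5.90)(0.0500)² = 0.01475 kg·m².
α = Δω/Δt = (75.9 − 0)/13.2 = 5.750 rad/s².
The required torque is τ = Iα = (0.01475)(5.750) = 0.08481 N·m.
A tangential force at the rim gives τ = FR, so F = τ/R = 0.08481/0.0500 = 1.696 N.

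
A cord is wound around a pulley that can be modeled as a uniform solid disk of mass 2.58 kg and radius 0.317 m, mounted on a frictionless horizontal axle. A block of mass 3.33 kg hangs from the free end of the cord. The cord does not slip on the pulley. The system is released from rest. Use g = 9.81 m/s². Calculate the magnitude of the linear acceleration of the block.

a ≈ 7.07 m/s²

I = ½MR² = (1/2)(2.58)(0.317)² = 0.1296 kg·m².
Block: mg − T = ma. Pulley: TR = Iα. No-slip: a = αR, so T = (I/R²)a = 1.290·a.
Then mg = (m + 1.290)a, so a = (3.33)(9.81)/(3.33 + 1.290) = 7.071 m/s².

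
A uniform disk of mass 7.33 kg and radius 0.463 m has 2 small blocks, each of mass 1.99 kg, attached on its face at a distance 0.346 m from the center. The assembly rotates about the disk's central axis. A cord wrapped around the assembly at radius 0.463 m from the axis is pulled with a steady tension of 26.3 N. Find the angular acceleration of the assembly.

I_disk = ½MR² = ½(7.33)(0.463)² = 0.7857 kg·m².
I_blocks = 2·m·r² = 2(1.99)(0.346)² = 0.4765 kg·m².
Total I = 1.262 kg·m².
τ = F r = (26.3)(0.463) = 12.18 N·m.
α = τ/I = 12.18/1.262 = 9.648 rad/s².

α ≈ 9.65 rad/s²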